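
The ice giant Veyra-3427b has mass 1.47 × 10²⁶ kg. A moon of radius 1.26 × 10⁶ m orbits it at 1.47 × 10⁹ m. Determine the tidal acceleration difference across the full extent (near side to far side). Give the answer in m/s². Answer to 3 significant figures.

Δa = 4GMr/d³
   = 4 × (6.674 × 10⁻¹¹) × (1.47 × 10²⁶) × (1.26 × 10⁶) / (1.47 × 10⁹)³
   = 1.56 × 10⁻⁵ m/s²

1.56 × 10⁻⁵ m/s²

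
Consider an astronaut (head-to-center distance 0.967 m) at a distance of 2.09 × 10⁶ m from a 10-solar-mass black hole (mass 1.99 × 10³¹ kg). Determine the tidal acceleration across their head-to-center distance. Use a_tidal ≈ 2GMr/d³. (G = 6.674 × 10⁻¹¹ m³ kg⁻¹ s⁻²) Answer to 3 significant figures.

2.81 × 10² m/s²

Δg = 2GMr/d³
   = 2 × (6.674 × 10⁻¹¹) × (1.99 × 10³¹) × (0.967) / (2.09 × 10⁶)³
   = 2.81 × 10² m/s²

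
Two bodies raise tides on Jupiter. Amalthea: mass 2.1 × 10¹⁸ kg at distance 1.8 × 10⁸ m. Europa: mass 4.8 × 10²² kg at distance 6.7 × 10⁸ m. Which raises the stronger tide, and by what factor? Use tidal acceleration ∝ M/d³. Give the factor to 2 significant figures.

Tidal stretch scales as M/d³; compute that for each body.
Amalthea: (2.1 × 10¹⁸) / (1.8 × 10⁸)³ = 3.601 × 10⁻⁷
Europa: (4.8 × 10²²) / (6.7 × 10⁸)³ = 1.596 × 10⁻⁴
Ratio (larger/smaller) = 440

Europa, by a factor of ≈ 440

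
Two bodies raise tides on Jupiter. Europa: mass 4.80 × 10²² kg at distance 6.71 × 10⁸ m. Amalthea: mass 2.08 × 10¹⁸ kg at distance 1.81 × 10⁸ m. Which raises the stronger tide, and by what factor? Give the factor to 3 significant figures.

Europa, by a factor of ≈ 453

Tidal stretch scales as M/d³; compute that for each body.
Europa: (4.80 × 10²²) / (6.71 × 10⁸)³ = 1.589 × 10⁻⁴
Amalthea: (2.08 × 10¹⁸) / (1.81 × 10⁸)³ = 3.508 × 10⁻⁷
Ratio (larger/smaller) = 453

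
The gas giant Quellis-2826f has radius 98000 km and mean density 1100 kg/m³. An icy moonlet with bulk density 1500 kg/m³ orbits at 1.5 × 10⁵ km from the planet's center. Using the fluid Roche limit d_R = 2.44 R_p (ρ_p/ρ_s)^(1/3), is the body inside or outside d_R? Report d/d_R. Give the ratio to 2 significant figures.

inside; d/d_R ≈ 0.70

d_R = 2.44 × (98000 km) × (1100/1500)^(1/3) = 2.156 × 10⁵ km
d/d_R = (1.5 × 10⁵) / (2.156 × 10⁵) = 0.70
Since d/d_R < 1, the body is inside the Roche limit.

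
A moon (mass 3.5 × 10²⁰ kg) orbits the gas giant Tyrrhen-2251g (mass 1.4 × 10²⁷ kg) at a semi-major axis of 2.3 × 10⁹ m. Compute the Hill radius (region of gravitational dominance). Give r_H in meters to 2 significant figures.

r_H ≈ a (m/3M)^(1/3)
    = (2.3 × 10⁹) × (3.5 × 10²⁰ / (3 × 1.4 × 10²⁷))^(1/3)
    = 1.0 × 10⁷ m

1.0 × 10⁷ m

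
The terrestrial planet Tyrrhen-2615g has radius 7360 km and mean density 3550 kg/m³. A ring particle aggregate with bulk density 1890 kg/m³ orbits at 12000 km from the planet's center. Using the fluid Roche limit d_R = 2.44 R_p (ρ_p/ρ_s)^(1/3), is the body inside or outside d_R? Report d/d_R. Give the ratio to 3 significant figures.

inside; d/d_R ≈ 0.542

d_R = 2.44 × (7360 km) × (3550/1890)^(1/3) = 22160 km
d/d_R = (12000) / (22160) = 0.542
Since d/d_R < 1, the body is inside the Roche limit.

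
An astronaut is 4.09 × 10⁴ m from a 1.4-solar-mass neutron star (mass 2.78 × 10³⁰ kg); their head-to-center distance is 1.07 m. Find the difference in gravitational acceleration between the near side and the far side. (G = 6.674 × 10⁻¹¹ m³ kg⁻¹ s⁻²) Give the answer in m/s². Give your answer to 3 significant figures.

1.16 × 10⁷ m/s²

Δg = 4GMr/d³
   = 4 × (6.674 × 10⁻¹¹) × (2.78 × 10³⁰) × (1.07) / (4.09 × 10⁴)³
   = 1.16 × 10⁷ m/s²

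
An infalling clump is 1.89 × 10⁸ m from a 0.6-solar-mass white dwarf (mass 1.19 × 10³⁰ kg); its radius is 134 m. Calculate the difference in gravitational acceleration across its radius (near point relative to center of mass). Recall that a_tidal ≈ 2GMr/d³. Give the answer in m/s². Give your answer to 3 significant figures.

3.15 × 10⁻³ m/s²

Δa = 2GMr/d³
   = 2 × (6.674 × 10⁻¹¹) × (1.19 × 10³⁰) × (134) / (1.89 × 10⁸)³
   = 3.15 × 10⁻³ m/s²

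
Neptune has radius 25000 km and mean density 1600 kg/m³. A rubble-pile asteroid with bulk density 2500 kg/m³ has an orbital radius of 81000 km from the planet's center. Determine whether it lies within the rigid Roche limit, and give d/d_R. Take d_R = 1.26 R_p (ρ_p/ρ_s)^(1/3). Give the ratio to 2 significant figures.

d_R = 1.26 × (25000 km) × (1600/2500)^(1/3) = 27150 km
d/d_R = (81000) / (27150) = 3.0
Since d/d_R > 1, the body is outside the Roche limit.

outside; d/d_R ≈ 3.0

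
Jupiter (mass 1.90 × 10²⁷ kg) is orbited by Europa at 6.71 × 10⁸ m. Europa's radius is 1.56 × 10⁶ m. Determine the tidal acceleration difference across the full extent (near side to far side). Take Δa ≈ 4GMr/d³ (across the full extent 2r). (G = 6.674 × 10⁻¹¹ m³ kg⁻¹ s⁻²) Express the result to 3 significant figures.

2.62 × 10⁻³ m/s²

The field gradient is 2GM/d³; across the full diameter 2r the difference is 4GMr/d³.
Δa = 4GMr/d³
   = 4 × (6.674 × 10⁻¹¹) × (1.90 × 10²⁷) × (1.56 × 10⁶) / (6.71 × 10⁸)³
   = 2.62 × 10⁻³ m/s²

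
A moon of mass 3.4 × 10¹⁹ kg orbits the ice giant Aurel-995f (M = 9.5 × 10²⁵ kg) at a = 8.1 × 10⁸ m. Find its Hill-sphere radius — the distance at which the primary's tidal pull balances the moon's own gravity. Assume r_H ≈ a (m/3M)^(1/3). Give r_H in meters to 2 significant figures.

4.0 × 10⁶ m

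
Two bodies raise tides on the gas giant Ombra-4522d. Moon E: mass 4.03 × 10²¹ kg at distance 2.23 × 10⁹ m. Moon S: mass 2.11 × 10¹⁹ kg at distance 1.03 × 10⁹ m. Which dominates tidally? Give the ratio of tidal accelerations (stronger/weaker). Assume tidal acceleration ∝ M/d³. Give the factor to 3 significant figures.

The tide-raising term goes as M/d³ (the gradient of a 1/d² field).
Moon E: (4.03 × 10²¹) / (2.23 × 10⁹)³ = 3.634 × 10⁻⁷
Moon S: (2.11 × 10¹⁹) / (1.03 × 10⁹)³ = 1.931 × 10⁻⁸
Ratio (larger/smaller) = 18.8

Moon E, by a factor of ≈ 18.8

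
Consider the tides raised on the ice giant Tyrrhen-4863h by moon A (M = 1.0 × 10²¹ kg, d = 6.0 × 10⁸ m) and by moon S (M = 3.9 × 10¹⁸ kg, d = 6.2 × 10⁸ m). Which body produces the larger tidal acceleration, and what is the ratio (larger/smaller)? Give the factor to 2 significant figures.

Compare M/d³ for the two perturbers:
Moon A: (1.0 × 10²¹) / (6.0 × 10⁸)³ = 4.630 × 10⁻⁶
Moon S: (3.9 × 10¹⁸) / (6.2 × 10⁸)³ = 1.636 × 10⁻⁸
Ratio (larger/smaller) = 280

Moon A, by a factor of ≈ 280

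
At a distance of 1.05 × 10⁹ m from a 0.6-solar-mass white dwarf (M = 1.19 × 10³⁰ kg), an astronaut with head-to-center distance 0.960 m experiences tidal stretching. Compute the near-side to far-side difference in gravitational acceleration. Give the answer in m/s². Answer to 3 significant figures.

Differencing GM/(d−r)² and GM/(d+r)² to first order in r/d gives 4GMr/d³.
a_tidal = 4GMr/d³
        = 4 × (6.674 × 10⁻¹¹) × (1.19 × 10³⁰) × (0.960) / (1.05 × 10⁹)³
        = 2.63 × 10⁻⁷ m/s²

2.63 × 10⁻⁷ m/s²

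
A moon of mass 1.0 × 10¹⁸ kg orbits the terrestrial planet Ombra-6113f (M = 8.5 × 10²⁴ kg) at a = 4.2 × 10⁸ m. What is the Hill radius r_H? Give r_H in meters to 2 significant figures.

r_H ≈ a (m/3M)^(1/3)
    = (4.2 × 10⁸) × (1.0 × 10¹⁸ / (3 × 8.5 × 10²⁴))^(1/3)
    = 1.4 × 10⁶ m

1.4 × 10⁶ m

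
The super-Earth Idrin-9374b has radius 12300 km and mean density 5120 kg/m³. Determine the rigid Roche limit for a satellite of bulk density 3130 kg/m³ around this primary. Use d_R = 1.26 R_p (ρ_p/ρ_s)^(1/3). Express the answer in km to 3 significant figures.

18300 km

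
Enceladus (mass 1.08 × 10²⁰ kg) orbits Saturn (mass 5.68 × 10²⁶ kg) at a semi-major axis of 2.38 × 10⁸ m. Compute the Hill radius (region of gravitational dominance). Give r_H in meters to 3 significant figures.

r_H ≈ a (m/3M)^(1/3)
    = (2.38 × 10⁸) × (1.08 × 10²⁰ / (3 × 5.68 × 10²⁶))^(1/3)
    = 9.49 × 10⁵ m

9.49 × 10⁵ m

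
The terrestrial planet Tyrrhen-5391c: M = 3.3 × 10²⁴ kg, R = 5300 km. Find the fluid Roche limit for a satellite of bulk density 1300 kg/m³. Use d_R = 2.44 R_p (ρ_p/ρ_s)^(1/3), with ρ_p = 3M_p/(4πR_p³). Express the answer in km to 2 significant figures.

ρ_p = 3M_p/(4πR_p³) = 3 × (3.3 × 10²⁴) / (4π × (5.3 × 10⁶ m)³) = 5300 kg/m³
d_R = 2.44 × 5300 km × (5300/1300)^(1/3)
    = 21000 km

21000 km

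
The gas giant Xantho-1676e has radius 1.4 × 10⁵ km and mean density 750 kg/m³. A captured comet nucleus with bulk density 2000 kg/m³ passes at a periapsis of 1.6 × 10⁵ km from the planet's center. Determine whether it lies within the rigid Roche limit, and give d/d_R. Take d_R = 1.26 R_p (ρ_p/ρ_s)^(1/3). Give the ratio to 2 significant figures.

outside; d/d_R ≈ 1.3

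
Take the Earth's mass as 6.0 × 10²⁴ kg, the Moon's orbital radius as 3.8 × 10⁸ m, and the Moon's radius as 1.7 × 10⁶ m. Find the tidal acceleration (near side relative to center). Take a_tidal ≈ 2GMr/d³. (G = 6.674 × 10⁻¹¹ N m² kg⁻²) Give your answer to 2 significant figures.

The tidal stretch is the gradient of GM/d² times the body's extent r, hence the 1/d³ dependence.
Δa = 2GMr/d³
   = 2 × (6.674 × 10⁻¹¹) × (6.0 × 10²⁴) × (1.7 × 10⁶) / (3.8 × 10⁸)³
   = 2.5 × 10⁻⁵ m/s²

2.5 × 10⁻⁵ m/s²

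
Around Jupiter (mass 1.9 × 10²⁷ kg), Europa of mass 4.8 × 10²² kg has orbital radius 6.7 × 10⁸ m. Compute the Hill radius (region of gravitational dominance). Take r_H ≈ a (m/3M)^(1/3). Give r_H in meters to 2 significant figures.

r_H ≈ a (m/3M)^(1/3)
    = (6.7 × 10⁸) × (4.8 × 10²² / (3 × 1.9 × 10²⁷))^(1/3)
    = 1.4 × 10⁷ m

1.4 × 10⁷ m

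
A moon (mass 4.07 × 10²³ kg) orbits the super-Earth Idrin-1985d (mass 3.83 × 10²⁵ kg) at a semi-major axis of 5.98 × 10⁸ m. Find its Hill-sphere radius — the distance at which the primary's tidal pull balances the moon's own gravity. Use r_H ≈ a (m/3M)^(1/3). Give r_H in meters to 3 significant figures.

r_H ≈ a (m/3M)^(1/3)
    = (5.98 × 10⁸) × (4.07 × 10²³ / (3 × 3.83 × 10²⁵))^(1/3)
    = 9.12 × 10⁷ m

9.12 × 10⁷ m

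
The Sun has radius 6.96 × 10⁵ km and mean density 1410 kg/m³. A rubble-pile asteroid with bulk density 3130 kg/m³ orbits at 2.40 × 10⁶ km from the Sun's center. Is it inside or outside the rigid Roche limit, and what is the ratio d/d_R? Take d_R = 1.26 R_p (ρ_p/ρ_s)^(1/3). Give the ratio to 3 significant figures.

outside; d/d_R ≈ 3.57

d_R = 1.26 × (6.96 × 10⁵ km) × (1410/3130)^(1/3) = 6.723 × 10⁵ km
d/d_R = (2.40 × 10⁶) / (6.723 × 10⁵) = 3.57
Since d/d_R > 1, the body is outside the Roche limit.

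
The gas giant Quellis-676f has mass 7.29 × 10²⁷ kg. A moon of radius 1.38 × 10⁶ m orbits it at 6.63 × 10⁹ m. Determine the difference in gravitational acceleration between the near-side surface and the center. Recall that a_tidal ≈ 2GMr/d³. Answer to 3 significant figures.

4.61 × 10⁻⁶ m/s²

Δg = 2GMr/d³
   = 2 × (6.674 × 10⁻¹¹) × (7.29 × 10²⁷) × (1.38 × 10⁶) / (6.63 × 10⁹)³
   = 4.61 × 10⁻⁶ m/s²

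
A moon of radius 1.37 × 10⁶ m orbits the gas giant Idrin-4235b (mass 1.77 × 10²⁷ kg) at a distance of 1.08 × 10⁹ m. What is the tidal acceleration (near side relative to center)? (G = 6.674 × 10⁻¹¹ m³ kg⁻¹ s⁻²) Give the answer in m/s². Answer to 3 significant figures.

a_tidal = 2GMr/d³
        = 2 × (6.674 × 10⁻¹¹) × (1.77 × 10²⁷) × (1.37 × 10⁶) / (1.08 × 10⁹)³
        = 2.57 × 10⁻⁴ m/s²

2.57 × 10⁻⁴ m/s²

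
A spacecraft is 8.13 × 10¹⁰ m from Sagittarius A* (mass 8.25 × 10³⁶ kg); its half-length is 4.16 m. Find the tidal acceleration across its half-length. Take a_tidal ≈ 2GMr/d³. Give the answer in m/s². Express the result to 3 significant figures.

8.52 × 10⁻⁶ m/s²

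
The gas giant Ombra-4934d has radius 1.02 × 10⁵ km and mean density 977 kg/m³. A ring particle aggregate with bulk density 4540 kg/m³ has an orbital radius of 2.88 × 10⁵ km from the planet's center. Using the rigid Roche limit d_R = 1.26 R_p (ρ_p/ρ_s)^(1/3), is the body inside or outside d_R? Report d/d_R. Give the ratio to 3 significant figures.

outside; d/d_R ≈ 3.74

d_R = 1.26 × (1.02 × 10⁵ km) × (977/4540)^(1/3) = 77020 km
d/d_R = (2.88 × 10⁵) / (77020) = 3.74
Since d/d_R > 1, the body is outside the Roche limit.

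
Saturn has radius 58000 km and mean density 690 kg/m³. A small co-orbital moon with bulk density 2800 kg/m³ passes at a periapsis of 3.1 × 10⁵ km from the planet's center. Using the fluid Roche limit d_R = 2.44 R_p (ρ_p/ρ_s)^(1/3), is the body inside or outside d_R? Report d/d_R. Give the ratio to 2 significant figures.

outside; d/d_R ≈ 3.5

d_R = 2.44 × (58000 km) × (690/2800)^(1/3) = 88730 km
d/d_R = (3.1 × 10⁵) / (88730) = 3.5
Since d/d_R > 1, the body is outside the Roche limit.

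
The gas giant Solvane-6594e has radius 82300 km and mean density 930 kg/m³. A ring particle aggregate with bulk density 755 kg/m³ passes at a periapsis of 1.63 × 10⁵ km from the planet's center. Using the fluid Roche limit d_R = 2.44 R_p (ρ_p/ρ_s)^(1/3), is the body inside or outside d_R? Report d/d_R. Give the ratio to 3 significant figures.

inside; d/d_R ≈ 0.757

d_R = 2.44 × (82300 km) × (930/755)^(1/3) = 2.153 × 10⁵ km
d/d_R = (1.63 × 10⁵) / (2.153 × 10⁵) = 0.757
Since d/d_R < 1, the body is inside the Roche limit.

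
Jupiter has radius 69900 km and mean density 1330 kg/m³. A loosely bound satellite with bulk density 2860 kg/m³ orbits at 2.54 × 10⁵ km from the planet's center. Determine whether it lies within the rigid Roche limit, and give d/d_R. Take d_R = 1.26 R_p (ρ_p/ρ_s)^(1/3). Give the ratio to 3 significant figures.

outside; d/d_R ≈ 3.72

d_R = 1.26 × (69900 km) × (1330/2860)^(1/3) = 68240 km
d/d_R = (2.54 × 10⁵) / (68240) = 3.72
Since d/d_R > 1, the body is outside the Roche limit.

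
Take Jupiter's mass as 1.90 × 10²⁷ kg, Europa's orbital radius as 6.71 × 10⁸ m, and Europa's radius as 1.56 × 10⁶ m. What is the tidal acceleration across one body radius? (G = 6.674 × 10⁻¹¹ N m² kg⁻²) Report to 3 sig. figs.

Δg = 2GMr/d³
   = 2 × (6.674 × 10⁻¹¹) × (1.90 × 10²⁷) × (1.56 × 10⁶) / (6.71 × 10⁸)³
   = 1.31 × 10⁻³ m/s²

1.31 × 10⁻³ m/s²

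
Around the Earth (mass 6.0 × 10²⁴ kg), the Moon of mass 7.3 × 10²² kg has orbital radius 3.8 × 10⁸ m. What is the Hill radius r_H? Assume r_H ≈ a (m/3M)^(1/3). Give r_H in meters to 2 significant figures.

6.1 × 10⁷ m

r_H ≈ a (m/3M)^(1/3)
    = (3.8 × 10⁸) × (7.3 × 10²² / (3 × 6.0 × 10²⁴))^(1/3)
    = 6.1 × 10⁷ m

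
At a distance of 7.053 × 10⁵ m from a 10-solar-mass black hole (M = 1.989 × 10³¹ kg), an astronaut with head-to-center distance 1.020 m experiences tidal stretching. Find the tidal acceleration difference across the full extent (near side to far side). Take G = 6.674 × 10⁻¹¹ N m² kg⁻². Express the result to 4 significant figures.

1.544 × 10⁴ m/s²

Near-to-far spans 2r, so the tidal difference is twice the near-to-center value: 4GMr/d³.
Δa = 4GMr/d³
   = 4 × (6.674 × 10⁻¹¹) × (1.989 × 10³¹) × (1.020) / (7.053 × 10⁵)³
   = 1.544 × 10⁴ m/s²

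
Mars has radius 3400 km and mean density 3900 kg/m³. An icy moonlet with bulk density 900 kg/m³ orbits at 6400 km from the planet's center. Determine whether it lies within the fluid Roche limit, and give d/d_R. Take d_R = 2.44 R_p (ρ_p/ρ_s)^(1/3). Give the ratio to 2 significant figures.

inside; d/d_R ≈ 0.47

d_R = 2.44 × (3400 km) × (3900/900)^(1/3) = 13530 km
d/d_R = (6400) / (13530) = 0.47
Since d/d_R < 1, the body is inside the Roche limit.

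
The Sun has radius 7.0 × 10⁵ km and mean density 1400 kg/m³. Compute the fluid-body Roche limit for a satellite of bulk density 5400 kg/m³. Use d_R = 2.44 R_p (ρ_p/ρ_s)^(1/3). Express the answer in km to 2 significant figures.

1.1 × 10⁶ km

d_R = 2.44 × 7.0 × 10⁵ km × (1400/5400)^(1/3)
    = 1.1 × 10⁶ km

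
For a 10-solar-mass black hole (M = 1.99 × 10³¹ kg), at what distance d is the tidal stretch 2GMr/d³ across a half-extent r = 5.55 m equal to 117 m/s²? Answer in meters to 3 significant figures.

5.01 × 10⁶ m

2GMr/d³ = a_tidal  ⇒  d = (2GMr / a_tidal)^(1/3)
d = (2 × 6.674×10⁻¹¹ × (1.99 × 10³¹) × (5.55) / (117))^(1/3)
  = 5.01 × 10⁶ m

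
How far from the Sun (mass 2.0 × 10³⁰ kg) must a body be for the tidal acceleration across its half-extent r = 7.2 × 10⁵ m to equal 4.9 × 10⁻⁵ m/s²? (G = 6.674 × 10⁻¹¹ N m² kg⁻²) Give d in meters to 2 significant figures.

1.6 × 10¹⁰ m

2GMr/d³ = a_tidal  ⇒  d = (2GMr / a_tidal)^(1/3)
d = (2 × 6.674×10⁻¹¹ × (2.0 × 10³⁰) × (7.2 × 10⁵) / (4.9 × 10⁻⁵))^(1/3)
  = 1.6 × 10¹⁰ m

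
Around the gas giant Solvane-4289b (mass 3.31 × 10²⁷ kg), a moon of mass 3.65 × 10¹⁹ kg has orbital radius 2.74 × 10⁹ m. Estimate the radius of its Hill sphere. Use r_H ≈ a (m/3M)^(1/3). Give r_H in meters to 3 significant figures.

4.23 × 10⁶ m

r_H ≈ a (m/3M)^(1/3)
    = (2.74 × 10⁹) × (3.65 × 10¹⁹ / (3 × 3.31 × 10²⁷))^(1/3)
    = 4.23 × 10⁶ m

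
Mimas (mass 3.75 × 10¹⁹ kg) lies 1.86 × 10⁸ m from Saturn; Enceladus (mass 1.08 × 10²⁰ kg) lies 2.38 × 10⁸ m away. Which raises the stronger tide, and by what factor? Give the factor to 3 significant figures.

Enceladus, by a factor of ≈ 1.37

The tide-raising term goes as M/d³ (the gradient of a 1/d² field).
Mimas: (3.75 × 10¹⁹) / (1.86 × 10⁸)³ = 5.828 × 10⁻⁶
Enceladus: (1.08 × 10²⁰) / (2.38 × 10⁸)³ = 8.011 × 10⁻⁶
Ratio (larger/smaller) = 1.37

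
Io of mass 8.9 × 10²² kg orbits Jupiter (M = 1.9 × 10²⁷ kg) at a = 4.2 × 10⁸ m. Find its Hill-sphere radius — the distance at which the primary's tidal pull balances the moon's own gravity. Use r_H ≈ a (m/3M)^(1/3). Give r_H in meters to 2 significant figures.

1.0 × 10⁷ m

r_H ≈ a (m/3M)^(1/3)
    = (4.2 × 10⁸) × (8.9 × 10²² / (3 × 1.9 × 10²⁷))^(1/3)
    = 1.0 × 10⁷ m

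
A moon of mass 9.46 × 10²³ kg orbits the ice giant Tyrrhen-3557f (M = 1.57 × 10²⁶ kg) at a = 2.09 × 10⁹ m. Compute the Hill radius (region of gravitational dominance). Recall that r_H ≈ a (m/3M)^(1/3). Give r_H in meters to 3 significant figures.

2.64 × 10⁸ m

r_H ≈ a (m/3M)^(1/3)
    = (2.09 × 10⁹) × (9.46 × 10²³ / (3 × 1.57 × 10²⁶))^(1/3)
    = 2.64 × 10⁸ m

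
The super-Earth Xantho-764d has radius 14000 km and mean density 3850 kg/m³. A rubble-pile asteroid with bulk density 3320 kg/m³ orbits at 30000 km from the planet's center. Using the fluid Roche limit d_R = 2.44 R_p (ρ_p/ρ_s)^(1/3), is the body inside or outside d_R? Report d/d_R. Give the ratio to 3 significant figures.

inside; d/d_R ≈ 0.836

d_R = 2.44 × (14000 km) × (3850/3320)^(1/3) = 35890 km
d/d_R = (30000) / (35890) = 0.836
Since d/d_R < 1, the body is inside the Roche limit.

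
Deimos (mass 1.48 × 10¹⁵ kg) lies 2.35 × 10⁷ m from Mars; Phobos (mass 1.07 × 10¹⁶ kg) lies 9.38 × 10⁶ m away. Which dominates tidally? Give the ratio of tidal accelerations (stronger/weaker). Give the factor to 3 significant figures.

Phobos, by a factor of ≈ 114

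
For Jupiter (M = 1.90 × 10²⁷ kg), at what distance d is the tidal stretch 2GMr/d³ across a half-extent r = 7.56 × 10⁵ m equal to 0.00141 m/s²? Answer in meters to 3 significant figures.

2GMr/d³ = a_tidal  ⇒  d = (2GMr / a_tidal)^(1/3)
d = (2 × 6.674×10⁻¹¹ × (1.90 × 10²⁷) × (7.56 × 10⁵) / (0.00141))^(1/3)
  = 5.14 × 10⁸ m

5.14 × 10⁸ m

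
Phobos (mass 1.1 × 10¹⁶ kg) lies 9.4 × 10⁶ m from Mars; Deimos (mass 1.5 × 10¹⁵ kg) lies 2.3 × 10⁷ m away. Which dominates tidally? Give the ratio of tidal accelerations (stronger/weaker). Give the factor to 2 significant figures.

Phobos, by a factor of ≈ 110

Tidal stretch scales as M/d³; compute that for each body.
Phobos: (1.1 × 10¹⁶) / (9.4 × 10⁶)³ = 1.324 × 10⁻⁵
Deimos: (1.5 × 10¹⁵) / (2.3 × 10⁷)³ = 1.233 × 10⁻⁷
Ratio (larger/smaller) = 110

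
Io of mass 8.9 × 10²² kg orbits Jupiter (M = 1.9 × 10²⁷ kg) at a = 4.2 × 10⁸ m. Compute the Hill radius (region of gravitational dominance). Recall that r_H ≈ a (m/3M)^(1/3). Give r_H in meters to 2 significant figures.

1.0 × 10⁷ m

r_H ≈ a (m/3M)^(1/3)
    = (4.2 × 10⁸) × (8.9 × 10²² / (3 × 1.9 × 10²⁷))^(1/3)
    = 1.0 × 10⁷ m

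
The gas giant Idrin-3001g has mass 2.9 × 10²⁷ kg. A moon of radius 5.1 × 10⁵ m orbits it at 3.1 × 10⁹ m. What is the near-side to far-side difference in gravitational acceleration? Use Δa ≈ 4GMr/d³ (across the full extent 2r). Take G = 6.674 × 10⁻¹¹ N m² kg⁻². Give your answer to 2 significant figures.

1.3 × 10⁻⁵ m/s²

The field gradient is 2GM/d³; across the full diameter 2r the difference is 4GMr/d³.
Δg = 4GMr/d³
   = 4 × (6.674 × 10⁻¹¹) × (2.9 × 10²⁷) × (5.1 × 10⁵) / (3.1 × 10⁹)³
   = 1.3 × 10⁻⁵ m/s²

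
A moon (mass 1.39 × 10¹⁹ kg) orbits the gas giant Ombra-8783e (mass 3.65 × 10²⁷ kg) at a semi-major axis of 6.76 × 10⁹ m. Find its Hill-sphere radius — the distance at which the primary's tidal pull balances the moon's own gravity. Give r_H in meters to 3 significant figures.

r_H ≈ a (m/3M)^(1/3)
    = (6.76 × 10⁹) × (1.39 × 10¹⁹ / (3 × 3.65 × 10²⁷))^(1/3)
    = 7.32 × 10⁶ m

7.32 × 10⁶ m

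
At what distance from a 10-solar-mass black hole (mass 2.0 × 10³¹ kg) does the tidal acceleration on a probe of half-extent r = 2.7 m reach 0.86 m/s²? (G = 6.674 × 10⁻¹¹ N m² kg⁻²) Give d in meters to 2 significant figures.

2.0 × 10⁷ m

2GMr/d³ = a_tidal  ⇒  d = (2GMr / a_tidal)^(1/3)
d = (2 × 6.674×10⁻¹¹ × (2.0 × 10³¹) × (2.7) / (0.86))^(1/3)
  = 2.0 × 10⁷ m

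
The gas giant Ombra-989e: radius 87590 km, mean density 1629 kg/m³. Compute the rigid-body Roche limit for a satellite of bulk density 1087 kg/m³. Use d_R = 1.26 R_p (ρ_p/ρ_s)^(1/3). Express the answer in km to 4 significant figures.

1.263 × 10⁵ km

d_R = 1.26 × 87590 km × (1629/1087)^(1/3)
    = 1.263 × 10⁵ km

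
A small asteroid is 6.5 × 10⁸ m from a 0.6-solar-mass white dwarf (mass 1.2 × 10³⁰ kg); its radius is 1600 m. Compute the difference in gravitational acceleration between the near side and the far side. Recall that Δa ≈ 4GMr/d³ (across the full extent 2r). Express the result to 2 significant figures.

a_tidal = 4GMr/d³
        = 4 × (6.674 × 10⁻¹¹) × (1.2 × 10³⁰) × (1600) / (6.5 × 10⁸)³
        = 1.9 × 10⁻³ m/s²

1.9 × 10⁻³ m/s²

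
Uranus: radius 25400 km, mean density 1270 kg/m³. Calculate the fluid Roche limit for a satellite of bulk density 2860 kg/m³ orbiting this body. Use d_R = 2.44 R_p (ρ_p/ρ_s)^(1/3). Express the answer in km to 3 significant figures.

d_R = 2.44 × 25400 km × (1270/2860)^(1/3)
    = 47300 km

47300 km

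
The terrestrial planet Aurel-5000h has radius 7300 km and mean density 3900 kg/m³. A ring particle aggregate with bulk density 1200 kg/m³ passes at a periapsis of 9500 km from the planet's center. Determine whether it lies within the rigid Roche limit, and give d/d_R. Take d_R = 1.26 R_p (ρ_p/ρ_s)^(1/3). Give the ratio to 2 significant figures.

inside; d/d_R ≈ 0.70

d_R = 1.26 × (7300 km) × (3900/1200)^(1/3) = 13620 km
d/d_R = (9500) / (13620) = 0.70
Since d/d_R < 1, the body is inside the Roche limit.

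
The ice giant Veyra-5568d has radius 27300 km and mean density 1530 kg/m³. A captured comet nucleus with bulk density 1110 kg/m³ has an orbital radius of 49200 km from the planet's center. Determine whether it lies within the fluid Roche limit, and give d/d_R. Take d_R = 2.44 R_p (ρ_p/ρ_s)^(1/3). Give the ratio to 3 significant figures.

inside; d/d_R ≈ 0.664

d_R = 2.44 × (27300 km) × (1530/1110)^(1/3) = 74130 km
d/d_R = (49200) / (74130) = 0.664
Since d/d_R < 1, the body is inside the Roche limit.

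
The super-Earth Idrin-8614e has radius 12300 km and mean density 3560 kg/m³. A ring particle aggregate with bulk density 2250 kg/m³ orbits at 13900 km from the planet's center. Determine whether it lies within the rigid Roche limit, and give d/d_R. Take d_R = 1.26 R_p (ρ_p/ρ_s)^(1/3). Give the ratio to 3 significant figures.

inside; d/d_R ≈ 0.770

d_R = 1.26 × (12300 km) × (3560/2250)^(1/3) = 18060 km
d/d_R = (13900) / (18060) = 0.770
Since d/d_R < 1, the body is inside the Roche limit.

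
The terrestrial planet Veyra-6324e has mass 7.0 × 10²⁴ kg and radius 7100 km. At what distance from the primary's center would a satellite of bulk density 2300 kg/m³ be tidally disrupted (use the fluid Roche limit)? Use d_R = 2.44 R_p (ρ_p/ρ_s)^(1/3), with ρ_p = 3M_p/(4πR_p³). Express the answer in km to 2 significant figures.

ρ_p = 3M_p/(4πR_p³) = 3 × (7.0 × 10²⁴) / (4π × (7.1 × 10⁶ m)³) = 4700 kg/m³
d_R = 2.44 × 7100 km × (4700/2300)^(1/3)
    = 22000 km

22000 km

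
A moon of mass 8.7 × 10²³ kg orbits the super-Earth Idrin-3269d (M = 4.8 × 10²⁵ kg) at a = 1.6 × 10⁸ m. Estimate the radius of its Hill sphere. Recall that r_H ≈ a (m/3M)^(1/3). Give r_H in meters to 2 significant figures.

2.9 × 10⁷ m

r_H ≈ a (m/3M)^(1/3)
    = (1.6 × 10⁸) × (8.7 × 10²³ / (3 × 4.8 × 10²⁵))^(1/3)
    = 2.9 × 10⁷ m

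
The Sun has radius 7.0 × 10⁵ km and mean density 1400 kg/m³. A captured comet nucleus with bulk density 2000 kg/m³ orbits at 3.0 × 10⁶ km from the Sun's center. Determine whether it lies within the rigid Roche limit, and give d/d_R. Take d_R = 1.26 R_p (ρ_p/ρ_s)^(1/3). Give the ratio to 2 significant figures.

outside; d/d_R ≈ 3.8

d_R = 1.26 × (7.0 × 10⁵ km) × (1400/2000)^(1/3) = 7.831 × 10⁵ km
d/d_R = (3.0 × 10⁶) / (7.831 × 10⁵) = 3.8
Since d/d_R > 1, the body is outside the Roche limit.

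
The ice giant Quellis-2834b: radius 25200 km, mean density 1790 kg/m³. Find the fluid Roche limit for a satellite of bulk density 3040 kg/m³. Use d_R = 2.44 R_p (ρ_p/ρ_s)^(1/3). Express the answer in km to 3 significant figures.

51500 km

d_R = 2.44 × 25200 km × (1790/3040)^(1/3)
    = 51500 km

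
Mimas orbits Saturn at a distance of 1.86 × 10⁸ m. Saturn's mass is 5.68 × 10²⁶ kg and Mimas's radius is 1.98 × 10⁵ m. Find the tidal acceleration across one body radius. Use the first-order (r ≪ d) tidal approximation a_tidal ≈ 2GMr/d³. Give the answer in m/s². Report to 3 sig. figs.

2.33 × 10⁻³ m/s²

a_tidal = 2GMr/d³
        = 2 × (6.674 × 10⁻¹¹) × (5.68 × 10²⁶) × (1.98 × 10⁵) / (1.86 × 10⁸)³
        = 2.33 × 10⁻³ m/s²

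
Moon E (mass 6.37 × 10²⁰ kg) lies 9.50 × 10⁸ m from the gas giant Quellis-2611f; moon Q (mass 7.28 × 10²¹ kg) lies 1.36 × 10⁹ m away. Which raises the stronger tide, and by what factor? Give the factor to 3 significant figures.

Moon Q, by a factor of ≈ 3.90

Tidal stretch scales as M/d³; compute that for each body.
Moon E: (6.37 × 10²⁰) / (9.50 × 10⁸)³ = 7.430 × 10⁻⁷
Moon Q: (7.28 × 10²¹) / (1.36 × 10⁹)³ = 2.894 × 10⁻⁶
Ratio (larger/smaller) = 3.90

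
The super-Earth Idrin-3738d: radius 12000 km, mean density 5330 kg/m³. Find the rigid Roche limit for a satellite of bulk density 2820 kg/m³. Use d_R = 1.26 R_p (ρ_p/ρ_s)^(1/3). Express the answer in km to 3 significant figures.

18700 km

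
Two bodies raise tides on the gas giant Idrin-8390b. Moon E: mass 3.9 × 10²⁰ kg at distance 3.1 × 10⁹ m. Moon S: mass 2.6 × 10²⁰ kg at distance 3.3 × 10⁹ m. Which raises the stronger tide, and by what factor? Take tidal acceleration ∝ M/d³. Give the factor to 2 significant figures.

Moon E, by a factor of ≈ 1.8

Tidal stretch scales as M/d³; compute that for each body.
Moon E: (3.9 × 10²⁰) / (3.1 × 10⁹)³ = 1.309 × 10⁻⁸
Moon S: (2.6 × 10²⁰) / (3.3 × 10⁹)³ = 7.235 × 10⁻⁹
Ratio (larger/smaller) = 1.8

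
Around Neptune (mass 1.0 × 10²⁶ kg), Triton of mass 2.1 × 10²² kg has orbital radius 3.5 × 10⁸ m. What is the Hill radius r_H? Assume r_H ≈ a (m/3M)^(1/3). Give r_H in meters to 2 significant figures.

r_H ≈ a (m/3M)^(1/3)
    = (3.5 × 10⁸) × (2.1 × 10²² / (3 × 1.0 × 10²⁶))^(1/3)
    = 1.4 × 10⁷ m

1.4 × 10⁷ m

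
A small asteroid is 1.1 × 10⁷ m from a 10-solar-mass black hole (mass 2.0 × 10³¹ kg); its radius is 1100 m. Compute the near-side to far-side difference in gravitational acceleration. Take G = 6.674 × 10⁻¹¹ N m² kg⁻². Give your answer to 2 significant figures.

The field gradient is 2GM/d³; across the full diameter 2r the difference is 4GMr/d³.
Δa = 4GMr/d³
   = 4 × (6.674 × 10⁻¹¹) × (2.0 × 10³¹) × (1100) / (1.1 × 10⁷)³
   = 4.4 × 10³ m/s²

4.4 × 10³ m/s²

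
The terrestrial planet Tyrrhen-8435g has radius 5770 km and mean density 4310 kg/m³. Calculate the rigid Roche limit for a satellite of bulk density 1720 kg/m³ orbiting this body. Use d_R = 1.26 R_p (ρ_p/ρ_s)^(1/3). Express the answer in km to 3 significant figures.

d_R = 1.26 × 5770 km × (4310/1720)^(1/3)
    = 9870 km

9870 km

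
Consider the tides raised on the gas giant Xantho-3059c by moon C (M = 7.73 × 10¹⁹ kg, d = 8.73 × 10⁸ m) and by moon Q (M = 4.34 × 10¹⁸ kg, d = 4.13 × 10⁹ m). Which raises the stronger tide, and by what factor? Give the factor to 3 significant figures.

Moon C, by a factor of ≈ 1890

Compare M/d³ for the two perturbers:
Moon C: (7.73 × 10¹⁹) / (8.73 × 10⁸)³ = 1.162 × 10⁻⁷
Moon Q: (4.34 × 10¹⁸) / (4.13 × 10⁹)³ = 6.161 × 10⁻¹¹
Ratio (larger/smaller) = 1890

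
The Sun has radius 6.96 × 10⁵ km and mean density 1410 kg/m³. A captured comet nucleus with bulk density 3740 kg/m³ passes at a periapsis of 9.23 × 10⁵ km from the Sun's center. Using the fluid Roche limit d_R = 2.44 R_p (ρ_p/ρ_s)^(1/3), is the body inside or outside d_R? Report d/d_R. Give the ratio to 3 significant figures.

inside; d/d_R ≈ 0.752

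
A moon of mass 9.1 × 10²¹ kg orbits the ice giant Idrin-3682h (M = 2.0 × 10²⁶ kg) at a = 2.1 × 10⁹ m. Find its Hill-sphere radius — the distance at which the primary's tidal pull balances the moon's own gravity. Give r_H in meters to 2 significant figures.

5.2 × 10⁷ m

r_H ≈ a (m/3M)^(1/3)
    = (2.1 × 10⁹) × (9.1 × 10²¹ / (3 × 2.0 × 10²⁶))^(1/3)
    = 5.2 × 10⁷ m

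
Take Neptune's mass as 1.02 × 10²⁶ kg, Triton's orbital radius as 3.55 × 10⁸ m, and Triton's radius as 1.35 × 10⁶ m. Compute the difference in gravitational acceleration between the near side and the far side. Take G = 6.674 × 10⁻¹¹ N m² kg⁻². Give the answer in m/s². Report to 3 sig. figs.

Δa = 4GMr/d³
   = 4 × (6.674 × 10⁻¹¹) × (1.02 × 10²⁶) × (1.35 × 10⁶) / (3.55 × 10⁸)³
   = 8.22 × 10⁻⁴ m/s²

8.22 × 10⁻⁴ m/s²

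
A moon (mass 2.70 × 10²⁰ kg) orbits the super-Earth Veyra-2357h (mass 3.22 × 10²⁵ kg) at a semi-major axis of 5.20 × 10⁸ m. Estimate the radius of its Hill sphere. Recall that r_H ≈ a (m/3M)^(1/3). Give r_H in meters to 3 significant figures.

7.32 × 10⁶ m

r_H ≈ a (m/3M)^(1/3)
    = (5.20 × 10⁸) × (2.70 × 10²⁰ / (3 × 3.22 × 10²⁵))^(1/3)
    = 7.32 × 10⁶ m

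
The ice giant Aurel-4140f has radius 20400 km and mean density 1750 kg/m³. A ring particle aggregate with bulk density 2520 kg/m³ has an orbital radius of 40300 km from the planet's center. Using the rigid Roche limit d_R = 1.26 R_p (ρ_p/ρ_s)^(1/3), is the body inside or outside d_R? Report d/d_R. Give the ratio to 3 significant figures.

outside; d/d_R ≈ 1.77

d_R = 1.26 × (20400 km) × (1750/2520)^(1/3) = 22760 km
d/d_R = (40300) / (22760) = 1.77
Since d/d_R > 1, the body is outside the Roche limit.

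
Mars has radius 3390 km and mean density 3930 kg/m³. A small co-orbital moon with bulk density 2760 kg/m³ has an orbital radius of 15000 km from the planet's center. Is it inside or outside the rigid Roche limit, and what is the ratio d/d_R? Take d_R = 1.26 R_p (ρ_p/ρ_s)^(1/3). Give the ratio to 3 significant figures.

outside; d/d_R ≈ 3.12

d_R = 1.26 × (3390 km) × (3930/2760)^(1/3) = 4805 km
d/d_R = (15000) / (4805) = 3.12
Since d/d_R > 1, the body is outside the Roche limit.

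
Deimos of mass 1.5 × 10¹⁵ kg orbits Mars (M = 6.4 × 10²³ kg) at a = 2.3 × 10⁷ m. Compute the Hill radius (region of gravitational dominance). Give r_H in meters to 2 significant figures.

2.1 × 10⁴ m

r_H ≈ a (m/3M)^(1/3)
    = (2.3 × 10⁷) × (1.5 × 10¹⁵ / (3 × 6.4 × 10²³))^(1/3)
    = 2.1 × 10⁴ m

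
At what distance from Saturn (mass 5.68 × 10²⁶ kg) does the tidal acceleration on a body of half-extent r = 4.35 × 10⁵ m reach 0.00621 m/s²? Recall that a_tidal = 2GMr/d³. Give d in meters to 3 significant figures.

1.74 × 10⁸ m

2GMr/d³ = a_tidal  ⇒  d = (2GMr / a_tidal)^(1/3)
d = (2 × 6.674×10⁻¹¹ × (5.68 × 10²⁶) × (4.35 × 10⁵) / (0.00621))^(1/3)
  = 1.74 × 10⁸ m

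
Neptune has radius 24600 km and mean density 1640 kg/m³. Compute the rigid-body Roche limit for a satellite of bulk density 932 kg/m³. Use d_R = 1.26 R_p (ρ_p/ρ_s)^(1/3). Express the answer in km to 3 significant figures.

d_R = 1.26 × 24600 km × (1640/932)^(1/3)
    = 37400 km

37400 km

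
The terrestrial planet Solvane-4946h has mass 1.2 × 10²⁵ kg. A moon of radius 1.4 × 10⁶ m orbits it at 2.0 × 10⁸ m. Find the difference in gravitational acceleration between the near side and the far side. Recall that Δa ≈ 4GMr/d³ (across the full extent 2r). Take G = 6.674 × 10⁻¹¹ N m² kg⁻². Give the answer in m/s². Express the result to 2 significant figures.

Δa = 4GMr/d³
   = 4 × (6.674 × 10⁻¹¹) × (1.2 × 10²⁵) × (1.4 × 10⁶) / (2.0 × 10⁸)³
   = 5.6 × 10⁻⁴ m/s²

5.6 × 10⁻⁴ m/s²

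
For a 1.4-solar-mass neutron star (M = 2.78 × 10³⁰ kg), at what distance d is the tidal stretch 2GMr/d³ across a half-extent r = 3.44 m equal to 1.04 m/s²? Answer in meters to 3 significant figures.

1.07 × 10⁷ m

2GMr/d³ = a_tidal  ⇒  d = (2GMr / a_tidal)^(1/3)
d = (2 × 6.674×10⁻¹¹ × (2.78 × 10³⁰) × (3.44) / (1.04))^(1/3)
  = 1.07 × 10⁷ m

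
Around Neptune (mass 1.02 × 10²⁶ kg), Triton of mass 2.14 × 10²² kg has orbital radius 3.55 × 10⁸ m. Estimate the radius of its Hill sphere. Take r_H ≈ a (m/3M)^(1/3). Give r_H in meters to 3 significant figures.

1.46 × 10⁷ m

r_H ≈ a (m/3M)^(1/3)
    = (3.55 × 10⁸) × (2.14 × 10²² / (3 × 1.02 × 10²⁶))^(1/3)
    = 1.46 × 10⁷ m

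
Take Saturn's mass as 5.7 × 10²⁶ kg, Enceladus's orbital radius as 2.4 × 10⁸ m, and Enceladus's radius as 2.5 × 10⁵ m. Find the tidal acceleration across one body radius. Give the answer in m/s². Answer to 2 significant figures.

Δa = 2GMr/d³
   = 2 × (6.674 × 10⁻¹¹) × (5.7 × 10²⁶) × (2.5 × 10⁵) / (2.4 × 10⁸)³
   = 1.4 × 10⁻³ m/s²

1.4 × 10⁻³ m/s²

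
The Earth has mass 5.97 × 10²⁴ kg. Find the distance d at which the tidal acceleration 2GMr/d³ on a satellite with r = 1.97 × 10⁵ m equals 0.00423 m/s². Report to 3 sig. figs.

3.34 × 10⁷ m

2GMr/d³ = a_tidal  ⇒  d = (2GMr / a_tidal)^(1/3)
d = (2 × 6.674×10⁻¹¹ × (5.97 × 10²⁴) × (1.97 × 10⁵) / (0.00423))^(1/3)
  = 3.34 × 10⁷ m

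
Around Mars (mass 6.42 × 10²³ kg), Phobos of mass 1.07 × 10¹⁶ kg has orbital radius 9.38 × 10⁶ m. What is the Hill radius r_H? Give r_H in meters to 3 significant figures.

1.66 × 10⁴ m

r_H ≈ a (m/3M)^(1/3)
    = (9.38 × 10⁶) × (1.07 × 10¹⁶ / (3 × 6.42 × 10²³))^(1/3)
    = 1.66 × 10⁴ m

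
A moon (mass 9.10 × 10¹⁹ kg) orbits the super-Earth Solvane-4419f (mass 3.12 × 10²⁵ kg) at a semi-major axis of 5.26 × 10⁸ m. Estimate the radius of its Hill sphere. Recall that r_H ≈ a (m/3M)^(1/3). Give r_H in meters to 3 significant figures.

5.21 × 10⁶ m

r_H ≈ a (m/3M)^(1/3)
    = (5.26 × 10⁸) × (9.10 × 10¹⁹ / (3 × 3.12 × 10²⁵))^(1/3)
    = 5.21 × 10⁶ m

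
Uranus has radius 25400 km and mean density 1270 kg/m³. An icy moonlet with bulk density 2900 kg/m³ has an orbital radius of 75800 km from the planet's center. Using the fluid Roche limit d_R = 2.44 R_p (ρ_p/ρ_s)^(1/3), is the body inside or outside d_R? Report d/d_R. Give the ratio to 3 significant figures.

outside; d/d_R ≈ 1.61

d_R = 2.44 × (25400 km) × (1270/2900)^(1/3) = 47060 km
d/d_R = (75800) / (47060) = 1.61
Since d/d_R > 1, the body is outside the Roche limit.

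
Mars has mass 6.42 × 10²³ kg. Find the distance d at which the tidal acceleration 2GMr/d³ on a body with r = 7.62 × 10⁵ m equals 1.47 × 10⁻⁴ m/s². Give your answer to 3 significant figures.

7.63 × 10⁷ m

2GMr/d³ = a_tidal  ⇒  d = (2GMr / a_tidal)^(1/3)
d = (2 × 6.674×10⁻¹¹ × (6.42 × 10²³) × (7.62 × 10⁵) / (1.47 × 10⁻⁴))^(1/3)
  = 7.63 × 10⁷ m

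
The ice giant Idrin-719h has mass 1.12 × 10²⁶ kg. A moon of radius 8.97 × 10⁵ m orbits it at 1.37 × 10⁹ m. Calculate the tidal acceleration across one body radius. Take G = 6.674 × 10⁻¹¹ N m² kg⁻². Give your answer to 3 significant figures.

5.22 × 10⁻⁶ m/s²

a_tidal = 2GMr/d³
        = 2 × (6.674 × 10⁻¹¹) × (1.12 × 10²⁶) × (8.97 × 10⁵) / (1.37 × 10⁹)³
        = 5.22 × 10⁻⁶ m/s²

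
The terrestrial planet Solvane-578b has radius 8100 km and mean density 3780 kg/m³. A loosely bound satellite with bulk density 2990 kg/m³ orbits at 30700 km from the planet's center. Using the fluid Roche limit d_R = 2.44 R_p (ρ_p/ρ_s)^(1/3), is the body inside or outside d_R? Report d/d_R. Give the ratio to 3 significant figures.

outside; d/d_R ≈ 1.44

d_R = 2.44 × (8100 km) × (3780/2990)^(1/3) = 21370 km
d/d_R = (30700) / (21370) = 1.44
Since d/d_R > 1, the body is outside the Roche limit.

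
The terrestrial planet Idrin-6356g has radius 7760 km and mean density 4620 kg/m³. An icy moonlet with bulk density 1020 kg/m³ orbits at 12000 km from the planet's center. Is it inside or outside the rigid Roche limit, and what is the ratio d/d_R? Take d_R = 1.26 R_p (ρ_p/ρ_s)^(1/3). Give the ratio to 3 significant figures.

inside; d/d_R ≈ 0.742

d_R = 1.26 × (7760 km) × (4620/1020)^(1/3) = 16180 km
d/d_R = (12000) / (16180) = 0.742
Since d/d_R < 1, the body is inside the Roche limit.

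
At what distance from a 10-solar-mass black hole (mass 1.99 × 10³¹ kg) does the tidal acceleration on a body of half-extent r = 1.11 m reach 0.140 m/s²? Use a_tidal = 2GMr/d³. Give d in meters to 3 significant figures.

2.76 × 10⁷ m

2GMr/d³ = a_tidal  ⇒  d = (2GMr / a_tidal)^(1/3)
d = (2 × 6.674×10⁻¹¹ × (1.99 × 10³¹) × (1.11) / (0.140))^(1/3)
  = 2.76 × 10⁷ m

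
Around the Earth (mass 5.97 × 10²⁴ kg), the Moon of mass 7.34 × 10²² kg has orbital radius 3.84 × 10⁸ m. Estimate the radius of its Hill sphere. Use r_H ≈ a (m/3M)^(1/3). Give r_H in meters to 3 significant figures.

r_H ≈ a (m/3M)^(1/3)
    = (3.84 × 10⁸) × (7.34 × 10²² / (3 × 5.97 × 10²⁴))^(1/3)
    = 6.15 × 10⁷ m

6.15 × 10⁷ m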